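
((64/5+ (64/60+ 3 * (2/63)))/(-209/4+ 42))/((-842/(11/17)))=32252/30810885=0.00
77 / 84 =0.92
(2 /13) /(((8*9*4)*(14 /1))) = 1 /26208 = 0.00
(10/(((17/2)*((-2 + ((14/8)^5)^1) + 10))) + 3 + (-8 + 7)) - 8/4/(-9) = 2894660/1274949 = 2.27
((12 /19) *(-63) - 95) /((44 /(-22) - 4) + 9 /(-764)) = 1956604 /87267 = 22.42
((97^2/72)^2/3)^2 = 7837433594376961/241864704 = 32404205.59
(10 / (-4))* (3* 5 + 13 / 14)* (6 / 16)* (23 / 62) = -76935 / 13888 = -5.54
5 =5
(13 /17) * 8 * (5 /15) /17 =104 /867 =0.12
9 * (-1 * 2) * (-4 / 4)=18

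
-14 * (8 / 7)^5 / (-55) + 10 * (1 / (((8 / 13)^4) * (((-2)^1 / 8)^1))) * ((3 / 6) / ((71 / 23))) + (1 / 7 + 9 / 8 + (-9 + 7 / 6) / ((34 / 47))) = -26558875849631 / 489647262720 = -54.24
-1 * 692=-692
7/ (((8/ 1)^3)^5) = 7/ 35184372088832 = 0.00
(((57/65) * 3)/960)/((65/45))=513/270400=0.00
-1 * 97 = -97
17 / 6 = 2.83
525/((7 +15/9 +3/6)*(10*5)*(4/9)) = 567/220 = 2.58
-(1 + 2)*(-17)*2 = 102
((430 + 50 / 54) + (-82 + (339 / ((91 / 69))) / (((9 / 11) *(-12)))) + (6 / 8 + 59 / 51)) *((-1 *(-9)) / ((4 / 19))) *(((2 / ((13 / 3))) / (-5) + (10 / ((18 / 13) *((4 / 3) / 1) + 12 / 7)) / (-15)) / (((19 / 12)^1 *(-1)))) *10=239503881941 / 9773946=24504.32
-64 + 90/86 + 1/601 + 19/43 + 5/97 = -156568950/2506771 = -62.46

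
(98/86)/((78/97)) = 4753/3354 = 1.42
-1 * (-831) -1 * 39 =792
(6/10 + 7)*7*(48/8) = 1596/5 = 319.20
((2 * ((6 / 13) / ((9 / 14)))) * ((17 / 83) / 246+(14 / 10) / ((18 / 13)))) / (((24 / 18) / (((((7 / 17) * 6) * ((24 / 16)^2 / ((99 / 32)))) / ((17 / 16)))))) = 3887736832 / 2109536715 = 1.84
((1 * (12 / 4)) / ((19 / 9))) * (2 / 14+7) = 1350 / 133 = 10.15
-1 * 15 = -15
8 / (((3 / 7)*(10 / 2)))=56 / 15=3.73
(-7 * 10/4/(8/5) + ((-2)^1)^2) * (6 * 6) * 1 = -999/4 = -249.75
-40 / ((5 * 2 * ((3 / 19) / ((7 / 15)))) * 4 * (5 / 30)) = -266 / 15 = -17.73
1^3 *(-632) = -632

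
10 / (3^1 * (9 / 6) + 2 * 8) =20 / 41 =0.49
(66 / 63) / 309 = 22 / 6489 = 0.00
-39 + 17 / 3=-33.33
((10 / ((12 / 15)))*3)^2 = 5625 / 4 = 1406.25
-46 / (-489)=46 / 489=0.09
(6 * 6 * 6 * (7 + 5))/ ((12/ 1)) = 216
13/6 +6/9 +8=65/6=10.83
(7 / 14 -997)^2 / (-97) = -3972049 / 388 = -10237.24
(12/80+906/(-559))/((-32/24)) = 49329/44720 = 1.10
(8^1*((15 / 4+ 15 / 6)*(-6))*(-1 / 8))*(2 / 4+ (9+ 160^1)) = 25425 / 4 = 6356.25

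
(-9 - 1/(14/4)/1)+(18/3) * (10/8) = -25/14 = -1.79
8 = 8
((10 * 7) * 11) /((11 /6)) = 420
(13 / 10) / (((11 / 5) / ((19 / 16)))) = 247 / 352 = 0.70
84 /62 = 42 /31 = 1.35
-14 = -14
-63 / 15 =-21 / 5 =-4.20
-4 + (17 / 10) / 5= -183 / 50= -3.66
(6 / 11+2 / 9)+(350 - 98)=25024 / 99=252.77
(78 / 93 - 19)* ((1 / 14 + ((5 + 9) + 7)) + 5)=-205495 / 434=-473.49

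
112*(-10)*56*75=-4704000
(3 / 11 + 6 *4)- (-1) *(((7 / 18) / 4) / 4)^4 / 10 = 24.27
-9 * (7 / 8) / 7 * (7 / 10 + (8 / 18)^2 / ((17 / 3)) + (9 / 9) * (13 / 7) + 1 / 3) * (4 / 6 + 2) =-93991 / 10710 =-8.78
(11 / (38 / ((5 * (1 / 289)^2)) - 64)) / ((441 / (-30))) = -0.00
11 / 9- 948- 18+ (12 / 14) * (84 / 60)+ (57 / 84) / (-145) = -963.58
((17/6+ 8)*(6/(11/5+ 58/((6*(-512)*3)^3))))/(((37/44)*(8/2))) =1399179549081600/159291210197771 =8.78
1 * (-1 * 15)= -15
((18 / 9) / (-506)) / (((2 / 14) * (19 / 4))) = -28 / 4807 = -0.01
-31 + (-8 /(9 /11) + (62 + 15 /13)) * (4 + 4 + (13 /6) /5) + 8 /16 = 147293 /351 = 419.64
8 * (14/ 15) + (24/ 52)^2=7.68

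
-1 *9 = -9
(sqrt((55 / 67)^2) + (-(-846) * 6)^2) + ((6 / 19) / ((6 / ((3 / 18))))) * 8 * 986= 98399765927 / 3819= 25765846.01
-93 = -93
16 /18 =8 /9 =0.89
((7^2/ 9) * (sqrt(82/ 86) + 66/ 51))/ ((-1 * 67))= -1078/ 10251 - 49 * sqrt(1763)/ 25929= -0.18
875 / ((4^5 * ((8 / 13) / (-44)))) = -125125 / 2048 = -61.10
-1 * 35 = -35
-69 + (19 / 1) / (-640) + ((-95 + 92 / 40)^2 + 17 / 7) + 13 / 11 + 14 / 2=2102992141 / 246400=8534.87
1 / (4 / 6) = 3 / 2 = 1.50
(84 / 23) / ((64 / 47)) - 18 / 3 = -1221 / 368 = -3.32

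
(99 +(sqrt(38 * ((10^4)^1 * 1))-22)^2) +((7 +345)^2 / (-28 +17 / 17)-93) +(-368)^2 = 13805774 / 27-4400 * sqrt(38) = 484201.54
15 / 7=2.14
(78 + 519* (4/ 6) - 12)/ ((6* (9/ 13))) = 2678/ 27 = 99.19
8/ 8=1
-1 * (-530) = 530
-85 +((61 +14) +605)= 595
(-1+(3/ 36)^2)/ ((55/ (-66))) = 143/ 120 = 1.19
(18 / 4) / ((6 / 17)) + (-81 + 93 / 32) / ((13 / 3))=-2193 / 416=-5.27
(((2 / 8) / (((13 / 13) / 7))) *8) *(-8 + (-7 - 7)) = -308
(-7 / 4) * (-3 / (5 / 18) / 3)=63 / 10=6.30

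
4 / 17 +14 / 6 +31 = 1712 / 51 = 33.57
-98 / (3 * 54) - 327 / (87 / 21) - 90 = -169.54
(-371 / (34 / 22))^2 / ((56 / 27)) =64239021 / 2312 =27785.04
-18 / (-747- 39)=3 / 131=0.02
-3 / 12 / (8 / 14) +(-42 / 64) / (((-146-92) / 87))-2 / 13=-4971 / 14144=-0.35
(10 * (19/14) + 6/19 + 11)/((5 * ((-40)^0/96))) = 63552/133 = 477.83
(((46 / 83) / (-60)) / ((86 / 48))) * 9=-828 / 17845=-0.05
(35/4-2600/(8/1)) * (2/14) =-45.18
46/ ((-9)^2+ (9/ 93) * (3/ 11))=7843/ 13815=0.57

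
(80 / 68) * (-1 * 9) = -180 / 17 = -10.59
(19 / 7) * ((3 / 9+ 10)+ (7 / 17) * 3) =11210 / 357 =31.40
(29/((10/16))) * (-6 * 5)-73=-1465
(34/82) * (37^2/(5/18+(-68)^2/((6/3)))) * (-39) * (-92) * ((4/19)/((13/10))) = 4624810560/32422759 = 142.64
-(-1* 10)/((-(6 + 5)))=-10/11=-0.91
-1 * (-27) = 27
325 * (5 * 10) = 16250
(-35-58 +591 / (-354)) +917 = 97035 / 118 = 822.33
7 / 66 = 0.11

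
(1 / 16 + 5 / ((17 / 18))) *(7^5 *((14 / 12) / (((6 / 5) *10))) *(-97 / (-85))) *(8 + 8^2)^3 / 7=769602546972 / 1445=532596918.32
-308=-308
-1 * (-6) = 6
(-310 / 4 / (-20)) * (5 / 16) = 155 / 128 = 1.21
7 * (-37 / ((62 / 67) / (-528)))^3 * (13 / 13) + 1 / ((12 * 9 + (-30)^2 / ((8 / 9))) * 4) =8794502022695691130975 / 133523262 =65864942864380.37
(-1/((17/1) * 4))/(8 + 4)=-0.00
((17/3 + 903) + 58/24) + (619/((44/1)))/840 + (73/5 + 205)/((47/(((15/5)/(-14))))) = 526983647/579040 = 910.10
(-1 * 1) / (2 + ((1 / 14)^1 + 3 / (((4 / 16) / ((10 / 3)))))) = -14 / 589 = -0.02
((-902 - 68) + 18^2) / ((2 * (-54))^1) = 323 / 54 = 5.98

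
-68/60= -17/15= -1.13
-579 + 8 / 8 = -578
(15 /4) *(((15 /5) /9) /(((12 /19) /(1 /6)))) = 95 /288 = 0.33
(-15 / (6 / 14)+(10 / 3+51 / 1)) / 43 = 58 / 129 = 0.45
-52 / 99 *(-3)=52 / 33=1.58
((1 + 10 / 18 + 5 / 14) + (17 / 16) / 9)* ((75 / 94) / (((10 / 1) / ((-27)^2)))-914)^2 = 52992417914623 / 35626752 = 1487433.32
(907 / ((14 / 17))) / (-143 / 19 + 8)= 292961 / 126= 2325.09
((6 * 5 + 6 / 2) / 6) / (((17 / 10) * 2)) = 55 / 34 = 1.62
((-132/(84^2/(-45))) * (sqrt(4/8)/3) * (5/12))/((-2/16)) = -0.66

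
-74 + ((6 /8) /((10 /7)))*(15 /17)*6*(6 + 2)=-880 /17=-51.76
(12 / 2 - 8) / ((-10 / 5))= 1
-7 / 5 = -1.40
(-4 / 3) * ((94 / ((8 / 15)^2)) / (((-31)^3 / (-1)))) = -3525 / 238328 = -0.01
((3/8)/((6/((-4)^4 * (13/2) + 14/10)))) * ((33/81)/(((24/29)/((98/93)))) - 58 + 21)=-9153479731/2410560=-3797.24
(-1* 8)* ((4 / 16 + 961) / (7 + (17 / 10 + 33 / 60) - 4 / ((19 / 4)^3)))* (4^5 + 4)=-216890359520 / 252759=-858091.54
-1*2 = -2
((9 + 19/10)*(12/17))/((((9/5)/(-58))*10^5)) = -3161/1275000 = -0.00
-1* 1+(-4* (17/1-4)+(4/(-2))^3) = -61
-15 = -15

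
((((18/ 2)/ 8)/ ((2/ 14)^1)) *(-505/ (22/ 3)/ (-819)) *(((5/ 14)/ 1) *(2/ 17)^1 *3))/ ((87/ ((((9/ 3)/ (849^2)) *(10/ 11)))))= 0.00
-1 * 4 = -4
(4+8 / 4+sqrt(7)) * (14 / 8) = 7 * sqrt(7) / 4+21 / 2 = 15.13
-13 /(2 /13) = -169 /2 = -84.50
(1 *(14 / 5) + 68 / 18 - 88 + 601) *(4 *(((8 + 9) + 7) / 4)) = 187048 / 15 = 12469.87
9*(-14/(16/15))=-945/8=-118.12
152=152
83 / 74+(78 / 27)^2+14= 140663 / 5994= 23.47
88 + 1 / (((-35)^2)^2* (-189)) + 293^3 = 7134086355440624 / 283618125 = 25153845.00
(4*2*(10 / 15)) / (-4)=-4 / 3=-1.33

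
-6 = -6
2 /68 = 1 /34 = 0.03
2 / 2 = 1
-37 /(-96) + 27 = 2629 /96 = 27.39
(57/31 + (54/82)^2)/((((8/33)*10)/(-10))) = -488466/52111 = -9.37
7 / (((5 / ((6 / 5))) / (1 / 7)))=6 / 25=0.24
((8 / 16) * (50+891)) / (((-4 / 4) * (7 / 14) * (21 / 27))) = -8469 / 7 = -1209.86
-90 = -90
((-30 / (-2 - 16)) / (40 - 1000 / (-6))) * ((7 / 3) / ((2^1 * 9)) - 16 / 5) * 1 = -0.02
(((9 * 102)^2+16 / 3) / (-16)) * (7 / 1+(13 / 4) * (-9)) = 56252183 / 48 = 1171920.48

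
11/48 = 0.23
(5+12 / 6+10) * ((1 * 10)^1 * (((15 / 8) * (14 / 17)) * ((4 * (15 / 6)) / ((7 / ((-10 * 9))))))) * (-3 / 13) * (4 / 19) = 405000 / 247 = 1639.68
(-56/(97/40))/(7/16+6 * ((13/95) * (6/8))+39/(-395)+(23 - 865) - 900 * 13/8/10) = 268979200/11499780389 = 0.02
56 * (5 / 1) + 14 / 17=4774 / 17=280.82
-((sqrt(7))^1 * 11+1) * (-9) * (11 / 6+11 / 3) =99 / 2+1089 * sqrt(7) / 2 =1490.11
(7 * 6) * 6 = 252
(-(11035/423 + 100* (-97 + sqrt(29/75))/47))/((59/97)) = 7397705/24957-1940* sqrt(87)/8319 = 294.24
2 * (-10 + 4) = -12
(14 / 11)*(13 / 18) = 91 / 99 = 0.92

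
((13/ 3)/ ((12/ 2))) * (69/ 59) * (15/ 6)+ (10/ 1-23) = -7709/ 708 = -10.89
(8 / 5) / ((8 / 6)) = 6 / 5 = 1.20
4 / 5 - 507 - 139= -3226 / 5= -645.20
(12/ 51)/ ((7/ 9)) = 36/ 119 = 0.30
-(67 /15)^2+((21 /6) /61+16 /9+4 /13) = -2118293 /118950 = -17.81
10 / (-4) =-5 / 2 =-2.50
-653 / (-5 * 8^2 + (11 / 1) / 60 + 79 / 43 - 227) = 1684740 / 1406047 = 1.20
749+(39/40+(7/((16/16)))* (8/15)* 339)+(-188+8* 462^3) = 31555634063/40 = 788890851.58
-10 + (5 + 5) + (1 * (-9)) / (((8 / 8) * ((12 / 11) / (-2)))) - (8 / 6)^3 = 763 / 54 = 14.13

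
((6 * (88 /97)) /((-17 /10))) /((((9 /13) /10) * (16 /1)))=-14300 /4947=-2.89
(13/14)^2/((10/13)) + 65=129597/1960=66.12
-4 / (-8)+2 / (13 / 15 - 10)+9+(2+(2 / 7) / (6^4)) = 7010525 / 621432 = 11.28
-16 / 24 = -2 / 3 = -0.67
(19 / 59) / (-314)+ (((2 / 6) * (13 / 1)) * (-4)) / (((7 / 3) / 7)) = -52.00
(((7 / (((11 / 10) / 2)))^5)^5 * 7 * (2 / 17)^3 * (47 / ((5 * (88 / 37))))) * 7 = 7668784778824291442921913951715328000000000000000000000000 / 5855400132985377990306632254793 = 1309694402543649668488208000.00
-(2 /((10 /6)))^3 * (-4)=864 /125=6.91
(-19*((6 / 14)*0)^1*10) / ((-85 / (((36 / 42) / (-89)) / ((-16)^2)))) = 0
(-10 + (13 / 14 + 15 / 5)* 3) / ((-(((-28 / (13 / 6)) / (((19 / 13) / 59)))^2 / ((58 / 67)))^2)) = -2739999025 / 151657126577918244864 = -0.00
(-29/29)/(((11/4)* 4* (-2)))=1/22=0.05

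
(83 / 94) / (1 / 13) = 11.48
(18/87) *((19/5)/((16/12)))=171/290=0.59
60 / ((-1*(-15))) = 4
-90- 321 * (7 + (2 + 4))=-4263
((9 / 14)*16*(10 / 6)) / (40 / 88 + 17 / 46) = 20240 / 973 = 20.80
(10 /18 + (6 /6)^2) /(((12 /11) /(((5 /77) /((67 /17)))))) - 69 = -249557 /3618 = -68.98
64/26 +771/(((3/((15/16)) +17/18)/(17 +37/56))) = 446407823/135772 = 3287.92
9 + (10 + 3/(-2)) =35/2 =17.50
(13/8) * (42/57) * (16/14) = 26/19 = 1.37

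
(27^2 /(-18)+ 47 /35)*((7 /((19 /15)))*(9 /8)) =-74007 /304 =-243.44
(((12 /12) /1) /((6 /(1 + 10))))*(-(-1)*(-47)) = -517 /6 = -86.17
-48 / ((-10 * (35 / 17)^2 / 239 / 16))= 4330.33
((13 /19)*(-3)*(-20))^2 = 1685.32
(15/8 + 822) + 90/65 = 85827/104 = 825.26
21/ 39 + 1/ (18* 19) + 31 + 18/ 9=149125/ 4446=33.54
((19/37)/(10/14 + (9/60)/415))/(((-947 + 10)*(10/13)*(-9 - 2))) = 1435070/15834407039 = 0.00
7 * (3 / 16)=21 / 16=1.31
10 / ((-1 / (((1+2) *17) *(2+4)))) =-3060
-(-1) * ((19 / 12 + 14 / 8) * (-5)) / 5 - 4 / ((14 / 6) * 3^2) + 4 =10 / 21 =0.48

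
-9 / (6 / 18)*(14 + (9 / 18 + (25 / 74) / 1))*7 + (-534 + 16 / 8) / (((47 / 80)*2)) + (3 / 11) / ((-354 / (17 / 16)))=-117632619099 / 36115552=-3257.12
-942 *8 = -7536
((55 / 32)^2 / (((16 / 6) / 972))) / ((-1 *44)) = -200475 / 8192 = -24.47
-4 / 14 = -2 / 7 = -0.29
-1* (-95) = 95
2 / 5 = 0.40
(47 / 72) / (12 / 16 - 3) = -47 / 162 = -0.29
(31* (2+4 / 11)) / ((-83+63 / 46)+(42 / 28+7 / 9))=-83421 / 90343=-0.92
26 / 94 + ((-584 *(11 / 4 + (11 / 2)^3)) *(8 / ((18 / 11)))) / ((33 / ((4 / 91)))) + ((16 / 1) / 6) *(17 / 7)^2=-168994247 / 269451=-627.18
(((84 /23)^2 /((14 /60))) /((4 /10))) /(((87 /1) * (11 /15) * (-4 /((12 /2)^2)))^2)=153090000 /53831569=2.84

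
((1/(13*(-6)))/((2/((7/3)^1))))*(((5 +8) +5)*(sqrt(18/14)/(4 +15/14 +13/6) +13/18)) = -7/36 - 63*sqrt(7)/3952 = -0.24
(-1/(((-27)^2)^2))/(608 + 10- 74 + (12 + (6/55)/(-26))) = -715/211267460817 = -0.00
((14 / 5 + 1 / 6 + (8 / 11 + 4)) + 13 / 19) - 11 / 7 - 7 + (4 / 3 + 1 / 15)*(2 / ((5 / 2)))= 203369 / 219450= 0.93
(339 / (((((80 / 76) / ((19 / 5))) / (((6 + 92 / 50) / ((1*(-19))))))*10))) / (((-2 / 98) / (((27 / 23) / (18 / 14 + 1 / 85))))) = 49688534133 / 22195000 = 2238.73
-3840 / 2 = -1920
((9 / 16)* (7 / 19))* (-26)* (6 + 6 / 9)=-1365 / 38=-35.92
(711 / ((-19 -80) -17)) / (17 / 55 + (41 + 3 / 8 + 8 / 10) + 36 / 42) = -0.14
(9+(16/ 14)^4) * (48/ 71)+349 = 356.24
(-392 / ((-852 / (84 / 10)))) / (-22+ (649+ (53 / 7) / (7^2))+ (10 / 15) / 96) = 67765824 / 10996749445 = 0.01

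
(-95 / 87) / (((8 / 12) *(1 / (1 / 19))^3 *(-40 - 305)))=1 / 1444722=0.00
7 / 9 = 0.78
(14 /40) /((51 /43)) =301 /1020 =0.30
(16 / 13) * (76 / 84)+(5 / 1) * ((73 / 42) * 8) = 6428 / 91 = 70.64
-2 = -2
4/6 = 2/3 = 0.67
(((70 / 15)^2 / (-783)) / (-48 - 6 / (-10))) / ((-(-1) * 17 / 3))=980 / 9464121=0.00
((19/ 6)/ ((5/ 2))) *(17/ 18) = 323/ 270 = 1.20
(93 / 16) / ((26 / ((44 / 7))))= 1023 / 728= 1.41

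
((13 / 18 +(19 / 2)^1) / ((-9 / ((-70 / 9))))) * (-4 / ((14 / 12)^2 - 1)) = -103040 / 1053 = -97.85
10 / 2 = 5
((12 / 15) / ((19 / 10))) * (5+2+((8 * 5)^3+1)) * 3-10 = 1536002 / 19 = 80842.21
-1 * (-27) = 27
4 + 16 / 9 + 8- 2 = 106 / 9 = 11.78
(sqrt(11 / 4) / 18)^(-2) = 1296 / 11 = 117.82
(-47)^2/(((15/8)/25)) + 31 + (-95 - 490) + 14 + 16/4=86752/3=28917.33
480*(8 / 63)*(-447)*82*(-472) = 7381626880 / 7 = 1054518125.71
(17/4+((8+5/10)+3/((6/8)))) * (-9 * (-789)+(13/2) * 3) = 954147/8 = 119268.38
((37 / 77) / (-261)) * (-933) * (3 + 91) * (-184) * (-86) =17116156192 / 6699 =2555031.53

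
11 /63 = 0.17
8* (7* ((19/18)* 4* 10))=21280/9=2364.44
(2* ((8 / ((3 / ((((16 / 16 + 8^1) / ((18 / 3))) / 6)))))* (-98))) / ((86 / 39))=-2548 / 43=-59.26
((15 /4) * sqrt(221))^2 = 49725 /16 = 3107.81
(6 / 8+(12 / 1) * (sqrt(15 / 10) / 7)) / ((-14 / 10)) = -30 * sqrt(6) / 49-15 / 28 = -2.04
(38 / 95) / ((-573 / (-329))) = 658 / 2865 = 0.23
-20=-20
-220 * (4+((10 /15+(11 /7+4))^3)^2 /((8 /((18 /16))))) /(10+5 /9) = -172792.83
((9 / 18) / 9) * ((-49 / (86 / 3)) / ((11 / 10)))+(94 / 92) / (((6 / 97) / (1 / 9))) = 1.75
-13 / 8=-1.62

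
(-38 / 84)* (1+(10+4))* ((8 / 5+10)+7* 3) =-3097 / 14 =-221.21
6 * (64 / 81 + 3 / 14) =1139 / 189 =6.03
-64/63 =-1.02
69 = 69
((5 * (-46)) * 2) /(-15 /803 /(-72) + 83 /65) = -360.17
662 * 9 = 5958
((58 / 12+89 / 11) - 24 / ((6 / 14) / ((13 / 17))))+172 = 159437 / 1122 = 142.10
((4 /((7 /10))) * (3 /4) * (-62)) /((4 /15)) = -6975 /7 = -996.43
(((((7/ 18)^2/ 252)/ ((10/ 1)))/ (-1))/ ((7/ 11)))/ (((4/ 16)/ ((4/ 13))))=-11/ 94770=-0.00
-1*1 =-1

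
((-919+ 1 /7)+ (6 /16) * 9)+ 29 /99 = -5073809 /5544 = -915.19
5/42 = 0.12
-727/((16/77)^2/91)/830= -392244853/212480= -1846.03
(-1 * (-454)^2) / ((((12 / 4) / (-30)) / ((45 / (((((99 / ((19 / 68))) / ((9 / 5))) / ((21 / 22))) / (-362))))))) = -162821369.27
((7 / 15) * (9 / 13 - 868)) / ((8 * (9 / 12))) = -15785 / 234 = -67.46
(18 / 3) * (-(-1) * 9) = 54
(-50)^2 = 2500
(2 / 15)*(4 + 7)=22 / 15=1.47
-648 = -648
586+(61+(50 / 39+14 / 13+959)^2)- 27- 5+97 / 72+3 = 924830.42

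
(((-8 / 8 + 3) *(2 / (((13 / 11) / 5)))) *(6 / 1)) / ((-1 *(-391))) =1320 / 5083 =0.26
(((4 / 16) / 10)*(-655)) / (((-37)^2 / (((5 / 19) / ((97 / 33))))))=-21615 / 20184536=-0.00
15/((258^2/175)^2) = 153125/1476922032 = 0.00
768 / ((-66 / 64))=-8192 / 11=-744.73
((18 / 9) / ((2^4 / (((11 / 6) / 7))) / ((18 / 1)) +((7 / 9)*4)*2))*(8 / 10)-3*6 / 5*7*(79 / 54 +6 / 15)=-417514 / 8925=-46.78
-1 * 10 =-10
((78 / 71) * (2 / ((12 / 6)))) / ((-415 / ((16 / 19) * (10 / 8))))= -312 / 111967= -0.00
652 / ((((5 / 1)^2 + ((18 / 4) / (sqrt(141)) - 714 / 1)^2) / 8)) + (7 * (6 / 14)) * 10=8401849344 * sqrt(141) / 9186517249742641 + 275689505214375230 / 9186517249742641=30.01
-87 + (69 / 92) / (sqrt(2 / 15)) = -87 + 3*sqrt(30) / 8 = -84.95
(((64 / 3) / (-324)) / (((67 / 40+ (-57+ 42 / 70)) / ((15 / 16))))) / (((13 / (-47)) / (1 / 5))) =-1880 / 2305017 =-0.00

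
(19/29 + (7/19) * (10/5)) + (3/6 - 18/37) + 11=505823/40774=12.41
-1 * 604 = -604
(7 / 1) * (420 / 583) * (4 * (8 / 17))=94080 / 9911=9.49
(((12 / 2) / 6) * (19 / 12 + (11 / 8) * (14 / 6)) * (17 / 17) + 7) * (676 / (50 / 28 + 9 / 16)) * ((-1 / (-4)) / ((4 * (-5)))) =-334789 / 7890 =-42.43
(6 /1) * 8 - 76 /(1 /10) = -712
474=474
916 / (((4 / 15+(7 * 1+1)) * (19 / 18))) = 61830 / 589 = 104.97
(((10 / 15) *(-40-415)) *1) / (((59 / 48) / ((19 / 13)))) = -360.68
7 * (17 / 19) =119 / 19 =6.26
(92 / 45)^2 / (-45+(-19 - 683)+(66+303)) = -4232 / 382725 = -0.01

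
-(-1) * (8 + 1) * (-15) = -135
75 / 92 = 0.82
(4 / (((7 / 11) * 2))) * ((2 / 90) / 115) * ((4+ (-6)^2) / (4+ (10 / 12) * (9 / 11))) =3872 / 746235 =0.01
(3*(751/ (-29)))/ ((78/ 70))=-26285/ 377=-69.72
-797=-797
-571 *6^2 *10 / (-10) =20556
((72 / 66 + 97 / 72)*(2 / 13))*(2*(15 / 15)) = 1931 / 2574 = 0.75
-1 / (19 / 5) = -5 / 19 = -0.26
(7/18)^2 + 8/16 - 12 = -3677/324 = -11.35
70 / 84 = 5 / 6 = 0.83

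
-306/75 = -102/25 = -4.08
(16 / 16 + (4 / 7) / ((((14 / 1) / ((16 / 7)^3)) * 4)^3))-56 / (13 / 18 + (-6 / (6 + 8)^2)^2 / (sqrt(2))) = -57794142276781498150095 / 755153372551802697137 + 392073696 * sqrt(2) / 7794004391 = -76.46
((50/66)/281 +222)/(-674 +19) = -2058631/6073815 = -0.34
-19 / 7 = -2.71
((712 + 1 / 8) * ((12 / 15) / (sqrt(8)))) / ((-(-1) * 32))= 5697 * sqrt(2) / 1280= 6.29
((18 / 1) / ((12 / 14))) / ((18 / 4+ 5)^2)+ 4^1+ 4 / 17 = 27420 / 6137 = 4.47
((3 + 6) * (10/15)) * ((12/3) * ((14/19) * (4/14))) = 96/19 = 5.05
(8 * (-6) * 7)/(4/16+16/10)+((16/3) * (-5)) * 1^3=-23120/111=-208.29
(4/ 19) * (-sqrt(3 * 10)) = -1.15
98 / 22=49 / 11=4.45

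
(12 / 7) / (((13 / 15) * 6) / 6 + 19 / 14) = 360 / 467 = 0.77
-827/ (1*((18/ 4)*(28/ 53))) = -43831/ 126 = -347.87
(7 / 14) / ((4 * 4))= 1 / 32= 0.03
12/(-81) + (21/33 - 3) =-746/297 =-2.51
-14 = -14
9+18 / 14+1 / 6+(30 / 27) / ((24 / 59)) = 9967 / 756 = 13.18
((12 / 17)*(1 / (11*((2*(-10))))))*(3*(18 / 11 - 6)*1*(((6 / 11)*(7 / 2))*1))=9072 / 113135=0.08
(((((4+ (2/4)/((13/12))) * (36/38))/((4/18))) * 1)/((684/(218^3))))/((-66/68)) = -15322783128/51623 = -296820.86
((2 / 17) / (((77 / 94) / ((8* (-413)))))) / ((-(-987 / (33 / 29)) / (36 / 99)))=-7552 / 37961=-0.20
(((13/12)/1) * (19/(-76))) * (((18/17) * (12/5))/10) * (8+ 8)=-468/425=-1.10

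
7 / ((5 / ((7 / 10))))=49 / 50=0.98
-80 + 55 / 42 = -78.69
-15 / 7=-2.14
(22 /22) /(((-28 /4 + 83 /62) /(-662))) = 41044 /351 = 116.93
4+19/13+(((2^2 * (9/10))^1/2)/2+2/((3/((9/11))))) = 9877/1430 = 6.91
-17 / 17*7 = -7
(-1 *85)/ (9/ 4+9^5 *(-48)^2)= -340/ 544195593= -0.00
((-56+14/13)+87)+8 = 521/13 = 40.08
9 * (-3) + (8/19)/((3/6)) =-497/19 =-26.16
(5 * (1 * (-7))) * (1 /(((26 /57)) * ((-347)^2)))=-1995 /3130634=-0.00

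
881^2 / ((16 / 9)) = 6985449 / 16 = 436590.56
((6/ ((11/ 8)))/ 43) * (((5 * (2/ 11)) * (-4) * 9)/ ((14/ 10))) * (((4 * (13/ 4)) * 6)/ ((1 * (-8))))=842400/ 36421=23.13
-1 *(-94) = 94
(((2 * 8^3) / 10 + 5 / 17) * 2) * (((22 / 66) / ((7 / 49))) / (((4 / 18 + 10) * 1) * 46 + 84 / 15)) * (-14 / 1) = -1283163 / 91001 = -14.10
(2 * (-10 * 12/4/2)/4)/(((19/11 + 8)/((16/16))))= -165/214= -0.77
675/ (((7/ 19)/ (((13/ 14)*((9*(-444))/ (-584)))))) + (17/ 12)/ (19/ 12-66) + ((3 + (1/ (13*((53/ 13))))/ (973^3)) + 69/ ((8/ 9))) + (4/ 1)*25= 260543439323131076359/ 22039753425141032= 11821.52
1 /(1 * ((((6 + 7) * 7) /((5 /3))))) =5 /273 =0.02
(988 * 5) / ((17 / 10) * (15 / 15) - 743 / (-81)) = 4001400 / 8807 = 454.34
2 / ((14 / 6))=6 / 7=0.86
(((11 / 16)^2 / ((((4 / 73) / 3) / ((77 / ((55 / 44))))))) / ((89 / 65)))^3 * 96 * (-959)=-53694592379695061008837623 / 369606787072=-145274909059598.16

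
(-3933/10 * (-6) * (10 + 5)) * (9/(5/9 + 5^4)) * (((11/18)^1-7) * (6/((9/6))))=-7327179/563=-13014.53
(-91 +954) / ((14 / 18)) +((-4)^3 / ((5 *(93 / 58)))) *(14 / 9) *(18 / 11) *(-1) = 40455757 / 35805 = 1129.89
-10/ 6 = -5/ 3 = -1.67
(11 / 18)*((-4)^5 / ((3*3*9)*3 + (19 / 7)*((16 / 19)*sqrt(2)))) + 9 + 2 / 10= 630784*sqrt(2) / 26036001 + 95817214 / 14464445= 6.66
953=953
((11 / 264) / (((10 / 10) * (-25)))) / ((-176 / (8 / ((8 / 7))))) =7 / 105600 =0.00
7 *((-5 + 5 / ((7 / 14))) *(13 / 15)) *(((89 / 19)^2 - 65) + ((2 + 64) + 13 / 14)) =1568333 / 2166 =724.07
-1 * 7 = -7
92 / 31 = 2.97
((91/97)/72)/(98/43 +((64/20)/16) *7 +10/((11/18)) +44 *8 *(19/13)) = 399685/16395771096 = 0.00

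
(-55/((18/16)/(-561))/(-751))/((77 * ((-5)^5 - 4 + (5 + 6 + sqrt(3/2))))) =1496 * sqrt(6)/61329775899 + 9329056/61329775899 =0.00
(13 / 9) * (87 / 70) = 377 / 210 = 1.80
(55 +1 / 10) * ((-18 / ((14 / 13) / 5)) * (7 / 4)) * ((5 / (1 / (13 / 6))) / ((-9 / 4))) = 465595 / 12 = 38799.58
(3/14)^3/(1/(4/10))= 27/6860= 0.00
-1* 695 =-695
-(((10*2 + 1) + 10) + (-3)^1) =-28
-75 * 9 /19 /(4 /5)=-3375 /76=-44.41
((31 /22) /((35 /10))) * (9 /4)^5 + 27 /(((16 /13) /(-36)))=-60439689 /78848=-766.53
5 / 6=0.83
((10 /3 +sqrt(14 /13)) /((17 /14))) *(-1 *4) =-14.40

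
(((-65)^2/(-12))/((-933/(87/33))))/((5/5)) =122525/123156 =0.99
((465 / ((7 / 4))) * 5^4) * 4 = 4650000 / 7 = 664285.71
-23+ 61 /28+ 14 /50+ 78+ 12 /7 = 41421 /700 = 59.17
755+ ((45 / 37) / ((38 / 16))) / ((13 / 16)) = 6905705 / 9139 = 755.63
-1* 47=-47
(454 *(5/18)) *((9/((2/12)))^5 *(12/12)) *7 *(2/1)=810681359040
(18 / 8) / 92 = 0.02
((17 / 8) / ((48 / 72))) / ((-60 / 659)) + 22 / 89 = -990027 / 28480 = -34.76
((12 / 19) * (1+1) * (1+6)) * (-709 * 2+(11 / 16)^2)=-7620627 / 608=-12533.93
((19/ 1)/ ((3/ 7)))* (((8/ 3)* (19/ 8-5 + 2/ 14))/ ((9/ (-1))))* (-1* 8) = -21128/ 81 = -260.84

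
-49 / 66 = -0.74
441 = 441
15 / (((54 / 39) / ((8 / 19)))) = 260 / 57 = 4.56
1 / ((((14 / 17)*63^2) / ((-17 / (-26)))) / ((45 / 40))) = 289 / 1284192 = 0.00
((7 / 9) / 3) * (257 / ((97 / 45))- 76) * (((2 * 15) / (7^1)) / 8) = 20965 / 3492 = 6.00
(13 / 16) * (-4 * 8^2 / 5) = -208 / 5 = -41.60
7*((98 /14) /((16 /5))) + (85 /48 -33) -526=-541.92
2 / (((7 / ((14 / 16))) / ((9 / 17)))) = 9 / 68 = 0.13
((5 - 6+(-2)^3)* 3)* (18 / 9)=-54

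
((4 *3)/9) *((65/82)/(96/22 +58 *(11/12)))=2860/155677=0.02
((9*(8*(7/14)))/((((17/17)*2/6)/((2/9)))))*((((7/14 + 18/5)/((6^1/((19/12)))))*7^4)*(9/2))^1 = 5611137/20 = 280556.85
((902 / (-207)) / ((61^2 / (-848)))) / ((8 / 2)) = 191224 / 770247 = 0.25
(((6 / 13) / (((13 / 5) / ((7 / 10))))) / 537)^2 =49 / 915123001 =0.00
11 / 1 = 11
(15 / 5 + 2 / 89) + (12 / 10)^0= 358 / 89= 4.02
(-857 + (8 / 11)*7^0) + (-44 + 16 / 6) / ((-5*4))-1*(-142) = -117514 / 165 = -712.21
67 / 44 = 1.52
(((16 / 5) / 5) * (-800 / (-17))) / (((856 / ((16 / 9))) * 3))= 1024 / 49113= 0.02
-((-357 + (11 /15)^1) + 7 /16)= 85399 /240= 355.83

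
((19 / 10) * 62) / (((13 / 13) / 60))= 7068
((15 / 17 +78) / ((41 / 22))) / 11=2682 / 697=3.85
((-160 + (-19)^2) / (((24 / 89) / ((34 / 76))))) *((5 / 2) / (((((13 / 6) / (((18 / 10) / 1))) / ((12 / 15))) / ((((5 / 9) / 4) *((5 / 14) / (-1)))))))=-1520565 / 55328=-27.48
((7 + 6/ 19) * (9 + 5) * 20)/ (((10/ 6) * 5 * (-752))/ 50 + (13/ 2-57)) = -46704/ 4009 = -11.65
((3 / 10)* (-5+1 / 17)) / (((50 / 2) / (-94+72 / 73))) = 171108 / 31025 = 5.52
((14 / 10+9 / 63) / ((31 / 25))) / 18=15 / 217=0.07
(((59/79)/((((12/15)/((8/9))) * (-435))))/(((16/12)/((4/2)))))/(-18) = 59/371142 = 0.00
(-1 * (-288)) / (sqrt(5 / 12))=576 * sqrt(15) / 5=446.17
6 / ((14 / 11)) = 33 / 7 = 4.71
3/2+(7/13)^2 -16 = -4803/338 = -14.21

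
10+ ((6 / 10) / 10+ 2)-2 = 503 / 50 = 10.06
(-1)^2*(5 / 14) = 5 / 14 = 0.36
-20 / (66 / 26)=-260 / 33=-7.88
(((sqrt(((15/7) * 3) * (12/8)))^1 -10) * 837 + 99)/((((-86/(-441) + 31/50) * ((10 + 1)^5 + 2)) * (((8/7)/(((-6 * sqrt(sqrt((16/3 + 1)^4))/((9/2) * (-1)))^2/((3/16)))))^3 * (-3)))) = 1190548950364443443200/1538140897860183 -2868569676768051200 * sqrt(210)/170904544206687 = 530785.73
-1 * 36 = -36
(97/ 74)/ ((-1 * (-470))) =97/ 34780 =0.00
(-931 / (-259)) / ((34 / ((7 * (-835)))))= -777385 / 1258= -617.95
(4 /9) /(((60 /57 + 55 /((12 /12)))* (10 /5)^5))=19 /76680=0.00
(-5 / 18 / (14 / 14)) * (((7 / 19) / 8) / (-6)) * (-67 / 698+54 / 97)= 1091755 / 1111461696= 0.00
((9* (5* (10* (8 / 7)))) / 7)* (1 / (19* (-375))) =-48 / 4655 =-0.01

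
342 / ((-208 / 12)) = -513 / 26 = -19.73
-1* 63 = -63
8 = 8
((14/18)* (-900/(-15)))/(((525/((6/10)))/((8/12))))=8/225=0.04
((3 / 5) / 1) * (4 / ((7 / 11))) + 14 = 622 / 35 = 17.77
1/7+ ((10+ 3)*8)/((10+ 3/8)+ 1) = 65/7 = 9.29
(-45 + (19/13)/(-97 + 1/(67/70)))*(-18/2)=11286714/27859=405.14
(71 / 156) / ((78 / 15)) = 355 / 4056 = 0.09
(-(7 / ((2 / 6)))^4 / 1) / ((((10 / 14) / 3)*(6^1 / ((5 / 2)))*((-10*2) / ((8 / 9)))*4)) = 151263 / 40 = 3781.58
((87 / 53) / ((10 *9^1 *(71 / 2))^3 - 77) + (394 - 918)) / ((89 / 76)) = -34419403505858822 / 76921627963583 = -447.46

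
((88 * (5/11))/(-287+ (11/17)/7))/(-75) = 476/256065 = 0.00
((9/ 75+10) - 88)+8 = -1747/ 25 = -69.88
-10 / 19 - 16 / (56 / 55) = -2160 / 133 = -16.24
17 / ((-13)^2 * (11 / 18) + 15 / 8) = 1224 / 7571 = 0.16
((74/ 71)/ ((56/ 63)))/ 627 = 111/ 59356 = 0.00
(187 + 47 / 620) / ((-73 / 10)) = -115987 / 4526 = -25.63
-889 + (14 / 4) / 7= -1777 / 2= -888.50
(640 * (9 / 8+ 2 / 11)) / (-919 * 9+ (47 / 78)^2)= -11194560 / 110700821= -0.10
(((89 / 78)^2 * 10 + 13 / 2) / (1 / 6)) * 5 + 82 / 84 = 4163389 / 7098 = 586.56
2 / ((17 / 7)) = 14 / 17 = 0.82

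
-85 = -85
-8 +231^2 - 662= 52691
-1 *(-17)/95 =17/95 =0.18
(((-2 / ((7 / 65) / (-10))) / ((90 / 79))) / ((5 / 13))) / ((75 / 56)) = 213616 / 675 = 316.47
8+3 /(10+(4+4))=49 /6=8.17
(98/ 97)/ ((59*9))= 98/ 51507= 0.00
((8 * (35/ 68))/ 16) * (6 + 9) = 525/ 136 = 3.86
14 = 14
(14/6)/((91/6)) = 2/13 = 0.15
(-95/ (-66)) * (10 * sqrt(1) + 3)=1235/ 66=18.71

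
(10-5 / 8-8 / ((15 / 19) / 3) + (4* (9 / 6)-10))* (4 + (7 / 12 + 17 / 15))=-343343 / 2400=-143.06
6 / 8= 3 / 4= 0.75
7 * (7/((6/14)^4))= 117649/81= 1452.46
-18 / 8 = -9 / 4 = -2.25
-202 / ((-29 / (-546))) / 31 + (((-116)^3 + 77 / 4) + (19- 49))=-1561029.43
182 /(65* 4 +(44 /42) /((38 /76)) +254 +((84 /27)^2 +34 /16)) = 825552 /2394551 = 0.34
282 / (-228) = -1.24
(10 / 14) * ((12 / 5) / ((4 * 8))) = 3 / 56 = 0.05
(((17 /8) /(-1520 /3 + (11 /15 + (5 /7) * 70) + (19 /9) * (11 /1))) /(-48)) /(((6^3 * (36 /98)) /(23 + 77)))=104125 /807542784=0.00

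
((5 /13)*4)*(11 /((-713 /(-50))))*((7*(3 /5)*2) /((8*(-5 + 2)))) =-3850 /9269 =-0.42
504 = 504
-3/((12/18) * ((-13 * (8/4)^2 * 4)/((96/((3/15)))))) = 135/13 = 10.38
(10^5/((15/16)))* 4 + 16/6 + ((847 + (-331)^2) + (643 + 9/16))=25810603/48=537720.90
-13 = -13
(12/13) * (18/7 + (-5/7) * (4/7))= 1272/637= 2.00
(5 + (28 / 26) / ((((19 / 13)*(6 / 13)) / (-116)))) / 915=-10271 / 52155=-0.20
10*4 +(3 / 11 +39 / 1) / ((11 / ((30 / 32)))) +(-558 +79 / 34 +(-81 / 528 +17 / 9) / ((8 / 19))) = -1204281251 / 2369664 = -508.21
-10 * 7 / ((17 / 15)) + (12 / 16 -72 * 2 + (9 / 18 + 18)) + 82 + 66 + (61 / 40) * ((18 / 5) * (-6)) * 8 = -513459 / 1700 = -302.03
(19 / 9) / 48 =19 / 432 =0.04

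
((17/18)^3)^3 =118587876497/198359290368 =0.60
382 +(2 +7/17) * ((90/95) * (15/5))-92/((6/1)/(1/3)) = 1115542/2907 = 383.74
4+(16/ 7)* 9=24.57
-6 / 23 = -0.26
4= 4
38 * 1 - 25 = 13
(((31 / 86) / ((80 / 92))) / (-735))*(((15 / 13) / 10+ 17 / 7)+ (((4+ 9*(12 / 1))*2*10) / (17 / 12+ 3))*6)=-20946156787 / 12194473200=-1.72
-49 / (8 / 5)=-245 / 8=-30.62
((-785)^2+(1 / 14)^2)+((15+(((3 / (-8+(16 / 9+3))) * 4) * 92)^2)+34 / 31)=3748787873631 / 5109916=733630.04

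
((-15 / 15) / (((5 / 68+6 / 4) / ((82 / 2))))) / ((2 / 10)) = -13940 / 107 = -130.28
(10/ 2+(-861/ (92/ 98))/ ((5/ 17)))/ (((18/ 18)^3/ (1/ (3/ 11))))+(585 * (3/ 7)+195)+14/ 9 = -158929613/ 14490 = -10968.23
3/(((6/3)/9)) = 27/2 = 13.50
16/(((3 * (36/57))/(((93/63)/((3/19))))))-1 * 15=36259/567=63.95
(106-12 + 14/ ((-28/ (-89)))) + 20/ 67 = 18599/ 134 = 138.80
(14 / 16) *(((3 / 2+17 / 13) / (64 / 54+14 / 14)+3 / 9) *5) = 260645 / 36816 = 7.08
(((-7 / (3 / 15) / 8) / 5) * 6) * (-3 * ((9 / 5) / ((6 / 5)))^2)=567 / 16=35.44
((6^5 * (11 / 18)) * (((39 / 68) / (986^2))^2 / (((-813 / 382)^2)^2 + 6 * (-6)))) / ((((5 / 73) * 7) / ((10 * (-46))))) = 40784451431087988 / 397982270663158355417075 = 0.00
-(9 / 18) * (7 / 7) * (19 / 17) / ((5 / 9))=-171 / 170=-1.01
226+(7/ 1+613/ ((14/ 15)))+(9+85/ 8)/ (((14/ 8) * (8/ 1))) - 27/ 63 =99765/ 112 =890.76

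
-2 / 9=-0.22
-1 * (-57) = 57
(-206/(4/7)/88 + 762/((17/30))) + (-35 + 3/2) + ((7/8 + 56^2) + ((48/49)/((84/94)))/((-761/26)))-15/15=3469856247615/780980816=4442.95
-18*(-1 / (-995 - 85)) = -1 / 60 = -0.02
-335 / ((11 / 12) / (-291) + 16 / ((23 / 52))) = -26905860 / 2905091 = -9.26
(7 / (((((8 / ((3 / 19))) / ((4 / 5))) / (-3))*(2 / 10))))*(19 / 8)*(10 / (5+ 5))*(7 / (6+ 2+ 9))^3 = -21609 / 78608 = -0.27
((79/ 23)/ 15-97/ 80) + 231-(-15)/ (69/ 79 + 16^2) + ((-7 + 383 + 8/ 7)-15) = 592.22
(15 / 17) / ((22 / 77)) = 105 / 34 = 3.09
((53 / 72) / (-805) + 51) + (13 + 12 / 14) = 3759067 / 57960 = 64.86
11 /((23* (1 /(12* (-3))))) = -396 /23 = -17.22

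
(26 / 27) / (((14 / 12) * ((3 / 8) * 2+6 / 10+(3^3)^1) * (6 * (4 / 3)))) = 130 / 35721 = 0.00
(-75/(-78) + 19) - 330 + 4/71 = -572227/1846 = -309.98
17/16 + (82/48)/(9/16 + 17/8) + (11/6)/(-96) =41587/24768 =1.68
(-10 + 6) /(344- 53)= -4 /291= -0.01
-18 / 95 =-0.19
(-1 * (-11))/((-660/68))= -17/15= -1.13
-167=-167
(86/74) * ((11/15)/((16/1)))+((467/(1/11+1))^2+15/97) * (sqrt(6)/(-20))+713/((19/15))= 94980587/168720 - 2559712753 * sqrt(6)/279360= -21881.17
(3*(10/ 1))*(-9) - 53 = -323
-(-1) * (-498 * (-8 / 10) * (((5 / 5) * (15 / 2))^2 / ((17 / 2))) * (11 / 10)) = 49302 / 17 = 2900.12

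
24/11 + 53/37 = 1471/407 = 3.61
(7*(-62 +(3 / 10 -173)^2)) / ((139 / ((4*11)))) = 229177333 / 3475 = 65950.31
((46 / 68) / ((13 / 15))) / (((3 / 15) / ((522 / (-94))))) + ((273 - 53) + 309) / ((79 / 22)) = 206200037 / 1641146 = 125.64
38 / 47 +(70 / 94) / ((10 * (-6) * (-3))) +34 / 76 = 40507 / 32148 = 1.26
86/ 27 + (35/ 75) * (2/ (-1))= 304/ 135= 2.25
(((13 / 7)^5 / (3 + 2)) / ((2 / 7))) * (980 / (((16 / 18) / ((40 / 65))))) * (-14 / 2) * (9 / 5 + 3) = -12338352 / 35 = -352524.34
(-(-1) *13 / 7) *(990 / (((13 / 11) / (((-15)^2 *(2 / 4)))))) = 175017.86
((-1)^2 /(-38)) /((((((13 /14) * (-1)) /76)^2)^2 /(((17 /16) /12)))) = -8958841696 /85683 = -104557.98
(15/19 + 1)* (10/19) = 340/361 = 0.94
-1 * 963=-963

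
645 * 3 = 1935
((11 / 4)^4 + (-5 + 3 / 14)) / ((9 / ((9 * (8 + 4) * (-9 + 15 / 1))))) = 845199 / 224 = 3773.21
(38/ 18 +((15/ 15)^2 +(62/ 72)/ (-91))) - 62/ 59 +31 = 709799/ 21476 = 33.05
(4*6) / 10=2.40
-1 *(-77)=77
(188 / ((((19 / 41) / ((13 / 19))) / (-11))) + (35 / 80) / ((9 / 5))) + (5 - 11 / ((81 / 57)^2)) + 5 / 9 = -12855094277 / 4210704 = -3052.96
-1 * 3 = -3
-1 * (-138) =138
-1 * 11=-11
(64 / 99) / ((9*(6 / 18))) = 64 / 297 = 0.22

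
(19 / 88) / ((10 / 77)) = 133 / 80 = 1.66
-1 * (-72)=72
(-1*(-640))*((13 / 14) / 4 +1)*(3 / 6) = 2760 / 7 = 394.29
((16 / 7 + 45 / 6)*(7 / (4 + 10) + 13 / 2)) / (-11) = -137 / 22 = -6.23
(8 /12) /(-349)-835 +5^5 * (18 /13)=47528539 /13611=3491.92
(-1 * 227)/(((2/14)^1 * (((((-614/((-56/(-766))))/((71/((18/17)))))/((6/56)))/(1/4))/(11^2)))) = 232068683/5643888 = 41.12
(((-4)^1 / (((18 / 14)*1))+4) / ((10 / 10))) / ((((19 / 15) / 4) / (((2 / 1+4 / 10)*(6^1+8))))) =1792 / 19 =94.32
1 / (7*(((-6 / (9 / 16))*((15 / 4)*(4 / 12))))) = -3 / 280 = -0.01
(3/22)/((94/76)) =57/517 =0.11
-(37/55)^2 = -1369/3025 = -0.45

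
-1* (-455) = 455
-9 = -9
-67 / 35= -1.91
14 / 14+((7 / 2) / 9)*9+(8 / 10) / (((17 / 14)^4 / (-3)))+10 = 11188561 / 835210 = 13.40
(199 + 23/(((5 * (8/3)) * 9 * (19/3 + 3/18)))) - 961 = -594337/780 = -761.97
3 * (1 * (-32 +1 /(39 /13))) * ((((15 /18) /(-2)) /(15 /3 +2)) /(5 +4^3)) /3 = 475 /17388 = 0.03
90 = 90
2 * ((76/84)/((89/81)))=1026/623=1.65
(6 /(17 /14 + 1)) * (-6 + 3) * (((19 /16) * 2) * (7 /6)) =-2793 /124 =-22.52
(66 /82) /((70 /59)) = 1947 /2870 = 0.68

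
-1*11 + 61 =50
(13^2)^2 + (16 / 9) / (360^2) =2082096901 / 72900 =28561.00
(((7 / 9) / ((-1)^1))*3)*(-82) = 574 / 3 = 191.33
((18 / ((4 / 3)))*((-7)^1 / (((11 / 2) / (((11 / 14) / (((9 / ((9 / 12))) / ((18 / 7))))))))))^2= 6561 / 784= 8.37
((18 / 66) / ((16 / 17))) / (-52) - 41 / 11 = -3.73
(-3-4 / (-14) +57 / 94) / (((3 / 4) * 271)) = -2774 / 267477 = -0.01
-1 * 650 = -650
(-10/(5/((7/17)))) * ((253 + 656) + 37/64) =-407491/544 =-749.06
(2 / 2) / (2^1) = 1 / 2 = 0.50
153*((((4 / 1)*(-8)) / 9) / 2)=-272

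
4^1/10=2/5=0.40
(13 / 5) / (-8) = -0.32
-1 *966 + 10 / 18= -8689 / 9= -965.44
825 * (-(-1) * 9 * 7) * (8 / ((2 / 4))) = 831600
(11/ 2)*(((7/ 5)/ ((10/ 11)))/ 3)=847/ 300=2.82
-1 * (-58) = 58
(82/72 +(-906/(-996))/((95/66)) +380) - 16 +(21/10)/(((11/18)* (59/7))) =67459295093/184225140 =366.18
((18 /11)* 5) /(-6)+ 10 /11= -5 /11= -0.45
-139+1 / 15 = -2084 / 15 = -138.93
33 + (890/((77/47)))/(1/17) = 9268.19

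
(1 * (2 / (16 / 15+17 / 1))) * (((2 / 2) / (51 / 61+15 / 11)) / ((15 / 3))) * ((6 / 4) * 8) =1342 / 11111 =0.12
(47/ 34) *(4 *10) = 940/ 17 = 55.29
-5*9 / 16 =-45 / 16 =-2.81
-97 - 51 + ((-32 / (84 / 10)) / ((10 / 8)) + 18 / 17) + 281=46771 / 357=131.01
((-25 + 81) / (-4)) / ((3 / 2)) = -28 / 3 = -9.33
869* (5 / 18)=4345 / 18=241.39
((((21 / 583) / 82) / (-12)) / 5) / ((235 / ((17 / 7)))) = -17 / 224688200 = -0.00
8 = 8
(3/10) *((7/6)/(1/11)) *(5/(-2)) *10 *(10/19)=-1925/38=-50.66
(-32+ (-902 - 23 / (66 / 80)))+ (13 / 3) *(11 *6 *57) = 15340.12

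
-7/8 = -0.88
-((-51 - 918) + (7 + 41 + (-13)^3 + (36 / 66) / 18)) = 102893 / 33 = 3117.97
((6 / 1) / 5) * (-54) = -324 / 5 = -64.80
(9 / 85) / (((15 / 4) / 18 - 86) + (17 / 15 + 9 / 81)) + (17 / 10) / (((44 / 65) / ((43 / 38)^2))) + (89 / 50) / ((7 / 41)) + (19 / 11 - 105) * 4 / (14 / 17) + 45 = -463362096347979 / 1046034466400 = -442.97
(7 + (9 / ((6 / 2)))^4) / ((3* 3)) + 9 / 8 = 785 / 72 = 10.90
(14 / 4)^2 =49 / 4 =12.25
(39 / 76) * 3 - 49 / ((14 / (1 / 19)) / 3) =75 / 76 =0.99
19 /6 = 3.17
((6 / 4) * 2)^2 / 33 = 3 / 11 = 0.27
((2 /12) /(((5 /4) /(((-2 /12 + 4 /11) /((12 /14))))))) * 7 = 637 /2970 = 0.21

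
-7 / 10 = -0.70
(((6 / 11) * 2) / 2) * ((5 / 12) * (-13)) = -65 / 22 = -2.95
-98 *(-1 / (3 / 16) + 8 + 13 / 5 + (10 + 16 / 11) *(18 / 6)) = -640822 / 165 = -3883.77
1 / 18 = 0.06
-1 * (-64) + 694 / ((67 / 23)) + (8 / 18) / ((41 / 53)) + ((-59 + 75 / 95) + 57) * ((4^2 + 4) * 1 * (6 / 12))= 136556336 / 469737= 290.71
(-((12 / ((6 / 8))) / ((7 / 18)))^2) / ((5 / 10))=-3385.47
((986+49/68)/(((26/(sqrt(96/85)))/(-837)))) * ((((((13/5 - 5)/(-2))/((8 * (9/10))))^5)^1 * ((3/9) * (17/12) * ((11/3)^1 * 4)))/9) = -22880077 * sqrt(510)/154664640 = -3.34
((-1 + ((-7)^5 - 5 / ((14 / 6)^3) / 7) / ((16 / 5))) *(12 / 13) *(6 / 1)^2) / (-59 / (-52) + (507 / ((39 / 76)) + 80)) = -21795169608 / 133483595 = -163.28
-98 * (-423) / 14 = 2961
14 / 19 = 0.74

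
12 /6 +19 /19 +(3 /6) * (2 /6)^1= 19 /6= 3.17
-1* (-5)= 5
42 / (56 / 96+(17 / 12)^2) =16.21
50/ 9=5.56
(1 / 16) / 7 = 1 / 112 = 0.01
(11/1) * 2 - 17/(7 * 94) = 14459/658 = 21.97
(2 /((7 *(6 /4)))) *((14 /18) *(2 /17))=8 /459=0.02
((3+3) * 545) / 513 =1090 / 171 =6.37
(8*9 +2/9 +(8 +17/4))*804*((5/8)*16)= 2037470/3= 679156.67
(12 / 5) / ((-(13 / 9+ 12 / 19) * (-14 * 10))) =513 / 62125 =0.01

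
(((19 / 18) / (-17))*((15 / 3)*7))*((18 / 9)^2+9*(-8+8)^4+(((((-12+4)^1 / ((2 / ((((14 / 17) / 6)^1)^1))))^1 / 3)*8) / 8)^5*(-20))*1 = -111623159817890 / 12827693806929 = -8.70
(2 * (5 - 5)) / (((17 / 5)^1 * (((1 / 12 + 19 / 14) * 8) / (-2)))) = 0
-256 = -256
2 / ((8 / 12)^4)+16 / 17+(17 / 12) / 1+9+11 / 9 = 27791 / 1224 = 22.71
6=6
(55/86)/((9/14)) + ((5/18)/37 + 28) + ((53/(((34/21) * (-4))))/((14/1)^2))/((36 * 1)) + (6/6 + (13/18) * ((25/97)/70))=634772609431/21156379776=30.00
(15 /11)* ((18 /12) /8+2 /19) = 1335 /3344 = 0.40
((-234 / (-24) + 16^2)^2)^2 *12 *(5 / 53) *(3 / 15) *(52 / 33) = 16598789232493 / 9328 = 1779458536.93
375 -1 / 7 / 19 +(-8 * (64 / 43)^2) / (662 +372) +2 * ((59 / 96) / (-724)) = 1656760158947989 / 4418337620928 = 374.97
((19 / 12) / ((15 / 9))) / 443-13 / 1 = -115161 / 8860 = -13.00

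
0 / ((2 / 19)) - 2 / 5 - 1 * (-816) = 4078 / 5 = 815.60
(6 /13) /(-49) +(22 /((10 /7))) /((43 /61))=2990699 /136955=21.84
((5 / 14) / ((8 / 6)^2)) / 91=45 / 20384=0.00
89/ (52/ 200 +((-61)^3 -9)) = -4450/ 11349487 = -0.00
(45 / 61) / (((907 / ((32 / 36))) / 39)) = 1560 / 55327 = 0.03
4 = 4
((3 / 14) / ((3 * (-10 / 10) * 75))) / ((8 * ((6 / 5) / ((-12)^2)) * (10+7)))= -1 / 1190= -0.00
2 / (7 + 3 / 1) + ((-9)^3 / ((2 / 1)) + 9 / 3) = -3613 / 10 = -361.30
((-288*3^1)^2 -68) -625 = 745803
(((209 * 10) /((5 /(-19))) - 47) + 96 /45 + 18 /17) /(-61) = 2036381 /15555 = 130.91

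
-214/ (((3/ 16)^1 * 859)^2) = -54784/ 6640929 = -0.01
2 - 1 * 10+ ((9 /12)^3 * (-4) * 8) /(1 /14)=-197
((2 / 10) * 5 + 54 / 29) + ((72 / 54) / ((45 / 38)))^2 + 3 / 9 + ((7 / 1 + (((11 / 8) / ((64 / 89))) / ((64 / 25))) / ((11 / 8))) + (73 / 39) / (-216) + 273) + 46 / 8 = 8182482050393 / 28142899200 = 290.75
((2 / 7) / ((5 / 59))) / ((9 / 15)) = 118 / 21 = 5.62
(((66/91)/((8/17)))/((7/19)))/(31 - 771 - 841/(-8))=-7106/1078441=-0.01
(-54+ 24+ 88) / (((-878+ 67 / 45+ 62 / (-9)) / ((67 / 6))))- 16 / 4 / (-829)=-8000731 / 10985079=-0.73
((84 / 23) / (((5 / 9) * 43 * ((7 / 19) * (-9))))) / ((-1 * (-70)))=-114 / 173075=-0.00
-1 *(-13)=13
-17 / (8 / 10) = -85 / 4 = -21.25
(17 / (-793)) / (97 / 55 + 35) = -935 / 1603446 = -0.00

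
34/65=0.52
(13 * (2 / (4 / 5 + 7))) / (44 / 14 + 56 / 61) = 2135 / 2601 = 0.82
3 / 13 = 0.23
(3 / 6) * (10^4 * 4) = 20000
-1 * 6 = -6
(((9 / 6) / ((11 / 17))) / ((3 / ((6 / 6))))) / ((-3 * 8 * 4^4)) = -17 / 135168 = -0.00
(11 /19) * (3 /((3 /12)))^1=132 /19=6.95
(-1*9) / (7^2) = -0.18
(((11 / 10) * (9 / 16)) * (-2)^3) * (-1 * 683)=3380.85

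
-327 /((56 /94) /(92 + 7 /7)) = -51047.04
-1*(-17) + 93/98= 1759/98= 17.95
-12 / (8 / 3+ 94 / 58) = -1044 / 373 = -2.80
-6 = -6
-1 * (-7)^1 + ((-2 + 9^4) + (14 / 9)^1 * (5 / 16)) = 472787 / 72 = 6566.49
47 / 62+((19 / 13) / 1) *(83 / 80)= 73327 / 32240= 2.27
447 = 447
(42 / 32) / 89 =21 / 1424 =0.01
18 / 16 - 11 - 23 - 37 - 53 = -983 / 8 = -122.88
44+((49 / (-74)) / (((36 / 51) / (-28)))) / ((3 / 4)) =26314 / 333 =79.02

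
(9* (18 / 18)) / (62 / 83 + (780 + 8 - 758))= 747 / 2552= 0.29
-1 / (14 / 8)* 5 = -20 / 7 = -2.86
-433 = -433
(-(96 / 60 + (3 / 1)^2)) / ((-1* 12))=53 / 60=0.88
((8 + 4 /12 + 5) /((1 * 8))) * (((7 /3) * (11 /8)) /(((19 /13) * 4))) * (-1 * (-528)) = 55055 /114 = 482.94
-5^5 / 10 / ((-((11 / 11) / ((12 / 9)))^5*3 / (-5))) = -1600000 / 729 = -2194.79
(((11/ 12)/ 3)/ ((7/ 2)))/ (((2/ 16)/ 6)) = 88/ 21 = 4.19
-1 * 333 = -333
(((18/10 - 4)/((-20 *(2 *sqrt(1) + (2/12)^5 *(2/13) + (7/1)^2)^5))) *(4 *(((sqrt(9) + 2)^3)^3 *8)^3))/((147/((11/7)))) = 649654133582102112921600000000000000000000/12492341963991483154361136592907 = 52004190683.76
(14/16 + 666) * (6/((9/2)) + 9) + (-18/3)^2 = 166249/24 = 6927.04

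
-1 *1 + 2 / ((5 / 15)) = 5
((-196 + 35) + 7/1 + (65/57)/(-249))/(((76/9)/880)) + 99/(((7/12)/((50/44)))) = -3325661930/209741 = -15856.04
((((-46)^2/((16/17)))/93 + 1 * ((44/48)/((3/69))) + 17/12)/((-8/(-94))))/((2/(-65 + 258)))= 157499773/2976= 52923.31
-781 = -781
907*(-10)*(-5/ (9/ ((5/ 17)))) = 1482.03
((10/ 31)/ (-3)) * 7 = -70/ 93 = -0.75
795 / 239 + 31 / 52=48749 / 12428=3.92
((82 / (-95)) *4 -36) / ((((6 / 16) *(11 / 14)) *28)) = -14992 / 3135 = -4.78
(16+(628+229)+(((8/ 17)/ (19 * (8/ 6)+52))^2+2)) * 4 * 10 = 8506715360/ 243049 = 35000.00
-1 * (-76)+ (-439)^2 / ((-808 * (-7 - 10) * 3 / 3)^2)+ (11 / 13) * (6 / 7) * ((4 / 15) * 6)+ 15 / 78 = 6640693537623 / 85848351680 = 77.35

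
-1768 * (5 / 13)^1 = -680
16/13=1.23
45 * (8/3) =120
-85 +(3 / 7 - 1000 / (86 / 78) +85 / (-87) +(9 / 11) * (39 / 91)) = -285802820 / 288057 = -992.17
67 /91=0.74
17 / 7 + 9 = 80 / 7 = 11.43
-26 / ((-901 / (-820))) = -21320 / 901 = -23.66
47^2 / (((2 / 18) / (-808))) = -16063848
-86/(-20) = 43/10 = 4.30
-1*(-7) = 7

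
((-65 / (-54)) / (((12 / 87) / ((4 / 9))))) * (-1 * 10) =-9425 / 243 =-38.79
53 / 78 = 0.68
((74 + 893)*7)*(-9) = -60921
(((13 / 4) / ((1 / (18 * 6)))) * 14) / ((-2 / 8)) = -19656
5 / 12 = 0.42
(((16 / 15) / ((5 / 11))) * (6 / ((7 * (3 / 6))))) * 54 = 217.23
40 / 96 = 5 / 12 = 0.42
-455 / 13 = -35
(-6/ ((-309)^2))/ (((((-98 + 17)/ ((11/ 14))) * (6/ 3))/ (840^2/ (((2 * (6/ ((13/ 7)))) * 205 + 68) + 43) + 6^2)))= 6016186/ 37421199963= 0.00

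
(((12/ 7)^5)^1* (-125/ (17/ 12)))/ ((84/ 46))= -1430784000/ 2000033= -715.38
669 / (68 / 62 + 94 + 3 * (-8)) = 20739 / 2204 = 9.41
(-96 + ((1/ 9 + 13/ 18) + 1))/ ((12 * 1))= -565/ 72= -7.85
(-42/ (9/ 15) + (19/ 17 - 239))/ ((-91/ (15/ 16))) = 39255/ 12376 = 3.17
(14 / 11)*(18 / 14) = 18 / 11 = 1.64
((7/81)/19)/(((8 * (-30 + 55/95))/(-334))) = 1169/181116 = 0.01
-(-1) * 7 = 7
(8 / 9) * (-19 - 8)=-24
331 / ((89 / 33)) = 10923 / 89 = 122.73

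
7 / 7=1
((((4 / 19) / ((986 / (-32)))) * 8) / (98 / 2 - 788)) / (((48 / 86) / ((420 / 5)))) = 77056 / 6922213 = 0.01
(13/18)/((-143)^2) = 1/28314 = 0.00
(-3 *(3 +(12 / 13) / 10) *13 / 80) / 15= -201 / 2000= -0.10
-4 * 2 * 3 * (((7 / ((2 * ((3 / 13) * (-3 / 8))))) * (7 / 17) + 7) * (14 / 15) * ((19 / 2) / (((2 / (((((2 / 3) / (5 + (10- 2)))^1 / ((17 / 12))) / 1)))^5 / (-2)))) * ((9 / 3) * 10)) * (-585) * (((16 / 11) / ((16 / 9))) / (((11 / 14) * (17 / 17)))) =12165889720320 / 83416566093289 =0.15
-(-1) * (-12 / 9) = -4 / 3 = -1.33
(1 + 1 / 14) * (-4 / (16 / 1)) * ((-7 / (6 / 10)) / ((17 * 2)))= 25 / 272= 0.09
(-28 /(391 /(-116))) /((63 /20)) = 9280 /3519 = 2.64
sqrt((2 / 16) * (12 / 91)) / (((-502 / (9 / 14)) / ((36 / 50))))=-81 * sqrt(546) / 15988700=-0.00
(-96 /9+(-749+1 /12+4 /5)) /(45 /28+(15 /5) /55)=-3505579 /7677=-456.63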